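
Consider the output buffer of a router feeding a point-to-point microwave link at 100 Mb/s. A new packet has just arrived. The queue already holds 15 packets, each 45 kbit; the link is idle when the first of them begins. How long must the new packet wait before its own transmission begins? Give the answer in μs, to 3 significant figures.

6750 μs

Each queued packet: L/R = 45000/100000000 = 450 μs.
15 queued → 6750 μs.
Queuing delay = 6750 μs.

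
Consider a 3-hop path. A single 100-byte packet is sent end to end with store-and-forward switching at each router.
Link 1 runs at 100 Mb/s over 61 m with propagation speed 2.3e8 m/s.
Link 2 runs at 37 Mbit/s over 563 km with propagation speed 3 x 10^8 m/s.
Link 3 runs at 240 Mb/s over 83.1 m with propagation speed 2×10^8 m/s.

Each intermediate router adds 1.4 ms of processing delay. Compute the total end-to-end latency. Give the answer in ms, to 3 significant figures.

4.71 ms

L = 100 × 8 = 800 bits.
Transmission delays (L/R per hop): 0.008, 0.0216216, 0.00333333 ms; sum = 0.032955 ms.
Propagation delays (d/s per hop): 0.000265217, 1.87667, 0.0004155 ms; sum = 1.87735 ms.
Processing at 2 router(s): 2 × 1.4 ms = 2.8 ms.
End-to-end = 4.71 ms.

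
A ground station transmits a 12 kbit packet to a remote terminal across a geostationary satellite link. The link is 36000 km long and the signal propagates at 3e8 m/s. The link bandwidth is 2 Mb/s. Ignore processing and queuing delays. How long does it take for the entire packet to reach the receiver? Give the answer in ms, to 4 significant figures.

L = 12000 bits.
Transmission delay = L/R = 12000 / 2000000 = 6 ms.
Propagation delay = d/s = 36000000 m / 300000000 m/s = 120 ms.
Total = 126.0 ms.

126.0 ms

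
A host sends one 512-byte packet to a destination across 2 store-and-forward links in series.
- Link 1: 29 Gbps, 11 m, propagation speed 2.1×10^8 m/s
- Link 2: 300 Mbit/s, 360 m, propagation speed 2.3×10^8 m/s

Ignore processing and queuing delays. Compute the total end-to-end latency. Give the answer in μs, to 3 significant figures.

L = 512 × 8 = 4096 bits.
Transmission delays (L/R per hop): 0.141241, 13.6533 μs; sum = 13.7946 μs.
Propagation delays (d/s per hop): 0.052381, 1.56522 μs; sum = 1.6176 μs.
End-to-end = 15.4 μs.

15.4 μs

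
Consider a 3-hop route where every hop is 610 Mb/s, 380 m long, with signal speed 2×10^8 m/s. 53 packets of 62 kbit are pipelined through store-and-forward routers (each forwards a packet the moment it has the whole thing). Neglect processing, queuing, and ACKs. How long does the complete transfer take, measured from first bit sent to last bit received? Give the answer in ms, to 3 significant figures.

5.60 ms

Per-hop transmission t_tx = L/R = 62000/610000000 = 0.101639 ms.
Per-hop propagation t_prop = 380/200000000 = 0.0019 ms.
Pipeline fill: first packet needs 3·t_tx to clear all hops; remaining 52 packets each add one t_tx.
Total = (3+53-1)·t_tx + 3·t_prop = 55·0.101639 + 3·0.0019 = 5.60 ms.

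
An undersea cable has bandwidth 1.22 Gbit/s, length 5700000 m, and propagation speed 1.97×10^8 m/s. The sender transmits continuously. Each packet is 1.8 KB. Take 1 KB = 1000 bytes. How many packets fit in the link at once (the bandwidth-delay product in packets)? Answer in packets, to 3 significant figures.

2450 packets

Propagation delay = 5700000 / 197000000 = 0.028934 s.
BDP = R × t_prop = 1220000000 × 0.028934 = 35299500 bits.
In packets of 14400 bits: 2450 packets.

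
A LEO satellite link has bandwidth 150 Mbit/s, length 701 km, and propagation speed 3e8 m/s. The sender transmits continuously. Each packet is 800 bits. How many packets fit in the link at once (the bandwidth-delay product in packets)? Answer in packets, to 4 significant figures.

Propagation delay = 701000 / 300000000 = 0.00233667 s.
BDP = R × t_prop = 150000000 × 0.00233667 = 350500 bits.
In packets of 800 bits: 438.1 packets.

438.1 packets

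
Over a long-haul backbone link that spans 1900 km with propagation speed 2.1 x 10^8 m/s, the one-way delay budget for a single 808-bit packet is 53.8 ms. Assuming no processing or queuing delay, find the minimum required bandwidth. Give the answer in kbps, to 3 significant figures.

Propagation delay = 1900000 / 210000000 = 9.04762 ms.
Transmission budget = 53.8 − 9.04762 = 44.7524 ms.
R ≥ L / t_tx = 808 bits / 0.0447524 s = 18.1 kbps.

18.1 kbps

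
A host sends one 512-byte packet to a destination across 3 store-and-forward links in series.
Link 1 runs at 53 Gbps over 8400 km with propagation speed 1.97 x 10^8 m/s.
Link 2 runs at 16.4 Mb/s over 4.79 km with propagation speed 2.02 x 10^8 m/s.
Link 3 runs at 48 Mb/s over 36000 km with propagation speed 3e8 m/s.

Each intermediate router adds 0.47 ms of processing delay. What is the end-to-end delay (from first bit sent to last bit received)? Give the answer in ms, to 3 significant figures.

164 ms

L = 512 × 8 = 4096 bits.
Transmission delays (L/R per hop): 7.7283e-05, 0.249756, 0.0853333 ms; sum = 0.335167 ms.
Propagation delays (d/s per hop): 42.6396, 0.0237129, 120 ms; sum = 162.663 ms.
Processing at 2 router(s): 2 × 0.47 ms = 0.94 ms.
End-to-end = 164 ms.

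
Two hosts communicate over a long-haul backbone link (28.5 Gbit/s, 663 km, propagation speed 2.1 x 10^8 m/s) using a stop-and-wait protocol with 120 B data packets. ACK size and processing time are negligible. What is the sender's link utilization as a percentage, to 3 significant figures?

0.000533 %

t_tx = L/R = 960/28500000000 = 3.36842e-08 s.
t_prop = 663000/210000000 = 0.00315714 s; RTT = 0.00631429 s.
Cycle = t_tx + RTT = 0.00631432 s.
Utilization = t_tx / cycle = 3.36842e-08/0.00631432 = 0.000533 %.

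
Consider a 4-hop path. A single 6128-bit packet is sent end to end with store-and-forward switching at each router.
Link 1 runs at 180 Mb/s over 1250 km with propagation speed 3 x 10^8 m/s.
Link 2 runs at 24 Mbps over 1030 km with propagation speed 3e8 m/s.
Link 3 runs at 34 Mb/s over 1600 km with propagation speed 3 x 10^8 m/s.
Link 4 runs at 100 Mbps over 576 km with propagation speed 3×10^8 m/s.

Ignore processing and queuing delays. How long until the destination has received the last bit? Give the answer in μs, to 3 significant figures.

Transmission delays (L/R per hop): 34.0444, 255.333, 180.235, 61.28 μs; sum = 530.893 μs.
Propagation delays (d/s per hop): 4166.67, 3433.33, 5333.33, 1920 μs; sum = 14853.3 μs.
End-to-end = 15400 μs.

15400 μs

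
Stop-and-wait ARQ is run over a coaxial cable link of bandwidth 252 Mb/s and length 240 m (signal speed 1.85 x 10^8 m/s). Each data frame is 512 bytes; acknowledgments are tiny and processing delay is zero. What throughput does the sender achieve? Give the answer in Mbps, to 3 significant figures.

t_tx = L/R = 4096/252000000 = 1.6254e-05 s.
t_prop = 240/185000000 = 1.2973e-06 s; RTT = 2.59459e-06 s.
Cycle = t_tx + RTT = 1.88486e-05 s.
Throughput = L / cycle = 4096 / 1.88486e-05 = 217 Mbps.

217 Mbps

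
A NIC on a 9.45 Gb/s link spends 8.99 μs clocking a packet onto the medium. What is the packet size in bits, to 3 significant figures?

L = R × t_tx = 9450000000 b/s × 8.99e-06 s = 84955.5 bits.

85000 bits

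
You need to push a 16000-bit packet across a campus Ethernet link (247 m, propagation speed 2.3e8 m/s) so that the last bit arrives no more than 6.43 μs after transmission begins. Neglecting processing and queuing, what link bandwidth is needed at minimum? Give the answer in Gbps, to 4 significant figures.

Propagation delay = 247 / 2.3e+08 = 1.07391 μs.
Transmission budget = 6.43 − 1.07391 = 5.35609 μs.
R ≥ L / t_tx = 16000 bits / 5.35609e-06 s = 2.987 Gbps.

2.987 Gbps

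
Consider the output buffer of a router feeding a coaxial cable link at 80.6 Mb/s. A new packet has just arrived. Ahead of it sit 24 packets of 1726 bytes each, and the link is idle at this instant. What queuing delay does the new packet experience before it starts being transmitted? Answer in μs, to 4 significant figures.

Each queued packet: L/R = 13808/80600000 = 171.315 μs.
24 queued → 4111.56 μs.
Queuing delay = 4112 μs.

4112 μs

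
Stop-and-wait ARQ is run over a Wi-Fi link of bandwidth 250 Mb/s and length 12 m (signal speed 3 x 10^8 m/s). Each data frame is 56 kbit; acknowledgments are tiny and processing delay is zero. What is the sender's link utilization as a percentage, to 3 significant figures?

100 %

t_tx = L/R = 56000/250000000 = 0.000224 s.
t_prop = 12/300000000 = 4e-08 s; RTT = 8e-08 s.
Cycle = t_tx + RTT = 0.00022408 s.
Utilization = t_tx / cycle = 0.000224/0.00022408 = 100 %.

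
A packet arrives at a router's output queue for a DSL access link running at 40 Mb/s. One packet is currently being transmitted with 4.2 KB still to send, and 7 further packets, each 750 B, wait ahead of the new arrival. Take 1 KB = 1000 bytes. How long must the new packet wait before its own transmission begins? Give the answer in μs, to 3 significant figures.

1890 μs

Each queued packet: L/R = 6000/40000000 = 150 μs.
7 queued → 1050 μs.
Plus remaining 33600 bits of current packet: 840 μs.
Queuing delay = 1890 μs.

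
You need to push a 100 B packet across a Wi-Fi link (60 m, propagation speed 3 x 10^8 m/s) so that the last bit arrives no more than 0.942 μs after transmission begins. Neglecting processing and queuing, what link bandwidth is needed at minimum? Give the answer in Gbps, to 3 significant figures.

1.08 Gbps

L = 800 bits.
Propagation delay = 60 / 300000000 = 0.2 μs.
Transmission budget = 0.942 − 0.2 = 0.742 μs.
R ≥ L / t_tx = 800 bits / 7.42e-07 s = 1.08 Gbps.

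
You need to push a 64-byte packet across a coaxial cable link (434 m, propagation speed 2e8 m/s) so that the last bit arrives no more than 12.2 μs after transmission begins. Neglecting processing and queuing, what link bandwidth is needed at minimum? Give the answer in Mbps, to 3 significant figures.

L = 512 bits.
Propagation delay = 434 / 200000000 = 2.17 μs.
Transmission budget = 12.2 − 2.17 = 10.03 μs.
R ≥ L / t_tx = 512 bits / 1.003e-05 s = 51.0 Mbps.

51.0 Mbps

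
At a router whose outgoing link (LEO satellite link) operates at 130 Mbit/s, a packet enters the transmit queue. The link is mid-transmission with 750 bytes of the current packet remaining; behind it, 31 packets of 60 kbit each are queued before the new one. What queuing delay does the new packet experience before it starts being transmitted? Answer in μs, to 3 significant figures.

14400 μs

Each queued packet: L/R = 60000/130000000 = 461.538 μs.
31 queued → 14307.7 μs.
Plus remaining 6000 bits of current packet: 46.1538 μs.
Queuing delay = 14400 μs.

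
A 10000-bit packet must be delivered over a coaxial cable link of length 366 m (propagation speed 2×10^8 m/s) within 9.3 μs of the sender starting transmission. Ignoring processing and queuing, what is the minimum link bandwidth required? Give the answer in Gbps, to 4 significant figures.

Propagation delay = 366 / 200000000 = 1.83 μs.
Transmission budget = 9.3 − 1.83 = 7.47 μs.
R ≥ L / t_tx = 10000 bits / 7.47e-06 s = 1.339 Gbps.

1.339 Gbps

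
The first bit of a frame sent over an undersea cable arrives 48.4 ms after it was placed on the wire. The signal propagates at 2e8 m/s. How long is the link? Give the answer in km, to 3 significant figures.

d = s × t_prop = 200000000 × 0.0484 = 9680 km.

9680 km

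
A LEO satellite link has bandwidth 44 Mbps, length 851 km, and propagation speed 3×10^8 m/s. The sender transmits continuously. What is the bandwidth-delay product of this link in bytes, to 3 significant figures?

Propagation delay = 851000 / 300000000 = 0.00283667 s.
BDP = R × t_prop = 44000000 × 0.00283667 = 124813 bits.
In bytes: 124813/8 = 15600 bytes.

15600 bytes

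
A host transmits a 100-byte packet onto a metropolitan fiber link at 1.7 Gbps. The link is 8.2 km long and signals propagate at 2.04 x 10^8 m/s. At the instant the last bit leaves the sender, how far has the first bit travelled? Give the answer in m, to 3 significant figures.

96.0 m

t_tx = L/R = 800/1700000000 = 4.70588e-07 s.
Distance = s × t_tx = 204000000 × 4.70588e-07 = 96.0 m.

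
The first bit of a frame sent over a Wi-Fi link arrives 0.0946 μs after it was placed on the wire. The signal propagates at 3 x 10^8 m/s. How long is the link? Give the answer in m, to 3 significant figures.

28.4 m

d = s × t_prop = 300000000 × 9.46e-08 = 28.4 m.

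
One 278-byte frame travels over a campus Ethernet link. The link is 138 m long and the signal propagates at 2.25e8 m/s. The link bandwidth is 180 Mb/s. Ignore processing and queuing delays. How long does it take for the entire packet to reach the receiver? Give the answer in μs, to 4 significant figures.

L = 278 × 8 = 2224 bits.
Transmission delay = L/R = 2224 / 180000000 = 12.3556 μs.
Propagation delay = d/s = 138 m / 225000000 m/s = 0.613333 μs.
Total = 12.97 μs.

12.97 μs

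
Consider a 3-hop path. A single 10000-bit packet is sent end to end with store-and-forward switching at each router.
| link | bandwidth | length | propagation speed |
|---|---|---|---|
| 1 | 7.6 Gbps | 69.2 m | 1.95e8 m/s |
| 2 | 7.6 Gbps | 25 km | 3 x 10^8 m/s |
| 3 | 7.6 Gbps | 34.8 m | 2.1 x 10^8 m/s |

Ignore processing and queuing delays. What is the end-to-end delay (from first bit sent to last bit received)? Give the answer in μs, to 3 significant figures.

87.8 μs

Transmission delay per hop = L/R = 10000/7600000000 = 1.31579 μs; 3 hops → 3.94737 μs.
Propagation delays (d/s per hop): 0.354872, 83.3333, 0.165714 μs; sum = 83.8539 μs.
End-to-end = 87.8 μs.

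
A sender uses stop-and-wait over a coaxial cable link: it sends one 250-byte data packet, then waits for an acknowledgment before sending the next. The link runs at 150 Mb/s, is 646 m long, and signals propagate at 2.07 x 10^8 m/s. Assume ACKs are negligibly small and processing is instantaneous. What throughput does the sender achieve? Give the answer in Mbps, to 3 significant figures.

t_tx = L/R = 2000/150000000 = 1.33333e-05 s.
t_prop = 646/2.07e+08 = 3.12077e-06 s; RTT = 6.24155e-06 s.
Cycle = t_tx + RTT = 1.95749e-05 s.
Throughput = L / cycle = 2000 / 1.95749e-05 = 102 Mbps.

102 Mbps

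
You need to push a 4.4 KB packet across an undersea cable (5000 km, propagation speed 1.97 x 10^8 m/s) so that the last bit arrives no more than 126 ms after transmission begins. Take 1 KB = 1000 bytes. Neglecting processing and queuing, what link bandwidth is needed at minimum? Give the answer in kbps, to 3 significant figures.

350 kbps

L = 35200 bits.
Propagation delay = 5000000 / 197000000 = 25.3807 ms.
Transmission budget = 126 − 25.3807 = 100.619 ms.
R ≥ L / t_tx = 35200 bits / 0.100619 s = 350 kbps.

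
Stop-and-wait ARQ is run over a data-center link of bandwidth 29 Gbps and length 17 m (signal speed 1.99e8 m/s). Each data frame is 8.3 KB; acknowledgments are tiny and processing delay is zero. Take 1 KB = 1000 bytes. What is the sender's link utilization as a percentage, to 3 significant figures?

93.1 %

t_tx = L/R = 66400/29000000000 = 2.28966e-06 s.
t_prop = 17/199000000 = 8.54271e-08 s; RTT = 1.70854e-07 s.
Cycle = t_tx + RTT = 2.46051e-06 s.
Utilization = t_tx / cycle = 2.28966e-06/2.46051e-06 = 93.1 %.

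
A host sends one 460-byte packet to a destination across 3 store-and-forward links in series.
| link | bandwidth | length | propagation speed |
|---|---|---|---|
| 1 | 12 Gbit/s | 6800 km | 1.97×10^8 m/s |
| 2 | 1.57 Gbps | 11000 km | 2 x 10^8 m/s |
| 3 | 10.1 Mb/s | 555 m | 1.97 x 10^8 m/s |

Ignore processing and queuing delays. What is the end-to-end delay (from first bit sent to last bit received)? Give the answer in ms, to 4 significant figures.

89.89 ms

L = 460 × 8 = 3680 bits.
Transmission delays (L/R per hop): 0.000306667, 0.00234395, 0.364356 ms; sum = 0.367007 ms.
Propagation delays (d/s per hop): 34.5178, 55, 0.00281726 ms; sum = 89.5206 ms.
End-to-end = 89.89 ms.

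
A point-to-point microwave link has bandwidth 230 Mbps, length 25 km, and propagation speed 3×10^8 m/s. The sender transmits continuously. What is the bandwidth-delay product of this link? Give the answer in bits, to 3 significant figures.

19200 bits

Propagation delay = 25000 / 300000000 = 8.33333e-05 s.
BDP = R × t_prop = 230000000 × 8.33333e-05 = 19166.7 bits.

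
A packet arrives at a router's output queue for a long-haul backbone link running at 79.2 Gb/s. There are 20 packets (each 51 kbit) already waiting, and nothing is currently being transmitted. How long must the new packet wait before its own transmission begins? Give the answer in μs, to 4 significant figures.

12.88 μs

Each queued packet: L/R = 51000/79200000000 = 0.643939 μs.
20 queued → 12.8788 μs.
Queuing delay = 12.88 μs.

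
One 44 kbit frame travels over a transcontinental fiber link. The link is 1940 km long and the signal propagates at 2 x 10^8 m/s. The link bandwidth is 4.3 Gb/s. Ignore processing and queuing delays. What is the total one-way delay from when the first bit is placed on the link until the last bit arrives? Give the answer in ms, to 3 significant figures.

L = 44000 bits.
Transmission delay = L/R = 44000 / 4300000000 = 0.0102326 ms.
Propagation delay = d/s = 1940000 m / 200000000 m/s = 9.7 ms.
Total = 9.71 ms.

9.71 ms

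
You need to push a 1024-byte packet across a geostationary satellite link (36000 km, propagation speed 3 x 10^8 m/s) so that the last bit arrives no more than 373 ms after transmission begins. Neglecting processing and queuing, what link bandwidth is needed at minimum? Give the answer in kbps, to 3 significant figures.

32.4 kbps

L = 8192 bits.
Propagation delay = 36000000 / 300000000 = 120 ms.
Transmission budget = 373 − 120 = 253 ms.
R ≥ L / t_tx = 8192 bits / 0.253 s = 32.4 kbps.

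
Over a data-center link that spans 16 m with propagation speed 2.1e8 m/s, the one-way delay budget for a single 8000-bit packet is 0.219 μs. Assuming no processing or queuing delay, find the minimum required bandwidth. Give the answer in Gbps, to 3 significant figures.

56.0 Gbps

Propagation delay = 16 / 210000000 = 0.0761905 μs.
Transmission budget = 0.219 − 0.0761905 = 0.14281 μs.
R ≥ L / t_tx = 8000 bits / 1.4281e-07 s = 56.0 Gbps.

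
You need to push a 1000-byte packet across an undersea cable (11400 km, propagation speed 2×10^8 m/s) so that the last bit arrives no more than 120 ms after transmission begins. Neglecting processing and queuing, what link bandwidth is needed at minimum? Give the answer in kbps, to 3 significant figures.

L = 8000 bits.
Propagation delay = 11400000 / 200000000 = 57 ms.
Transmission budget = 120 − 57 = 63 ms.
R ≥ L / t_tx = 8000 bits / 0.063 s = 127 kbps.

127 kbps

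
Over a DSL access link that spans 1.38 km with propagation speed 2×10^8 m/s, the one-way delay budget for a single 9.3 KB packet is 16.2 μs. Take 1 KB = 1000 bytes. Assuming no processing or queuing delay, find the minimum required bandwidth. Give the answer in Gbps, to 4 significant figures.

L = 74400 bits.
Propagation delay = 1380 / 200000000 = 6.9 μs.
Transmission budget = 16.2 − 6.9 = 9.3 μs.
R ≥ L / t_tx = 74400 bits / 9.3e-06 s = 8.000 Gbps.

8.000 Gbps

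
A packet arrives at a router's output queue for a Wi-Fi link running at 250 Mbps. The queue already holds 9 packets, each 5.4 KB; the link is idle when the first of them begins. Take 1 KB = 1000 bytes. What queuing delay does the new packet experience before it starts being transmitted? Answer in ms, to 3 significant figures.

Each queued packet: L/R = 43200/250000000 = 0.1728 ms.
9 queued → 1.5552 ms.
Queuing delay = 1.56 ms.

1.56 ms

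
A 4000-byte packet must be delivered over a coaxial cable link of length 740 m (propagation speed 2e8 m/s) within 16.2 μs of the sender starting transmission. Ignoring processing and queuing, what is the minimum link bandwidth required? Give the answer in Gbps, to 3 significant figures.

2.56 Gbps

L = 32000 bits.
Propagation delay = 740 / 200000000 = 3.7 μs.
Transmission budget = 16.2 − 3.7 = 12.5 μs.
R ≥ L / t_tx = 32000 bits / 1.25e-05 s = 2.56 Gbps.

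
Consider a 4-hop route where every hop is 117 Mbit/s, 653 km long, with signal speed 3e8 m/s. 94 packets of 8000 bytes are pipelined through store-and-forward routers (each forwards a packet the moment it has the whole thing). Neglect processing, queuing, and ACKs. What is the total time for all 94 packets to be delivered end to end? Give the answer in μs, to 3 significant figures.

Per-hop transmission t_tx = L/R = 64000/117000000 = 547.009 μs.
Per-hop propagation t_prop = 653000/300000000 = 2176.67 μs.
Pipeline fill: first packet needs 4·t_tx to clear all hops; remaining 93 packets each add one t_tx.
Total = (4+94-1)·t_tx + 4·t_prop = 97·547.009 + 4·2176.67 = 61800 μs.

61800 μs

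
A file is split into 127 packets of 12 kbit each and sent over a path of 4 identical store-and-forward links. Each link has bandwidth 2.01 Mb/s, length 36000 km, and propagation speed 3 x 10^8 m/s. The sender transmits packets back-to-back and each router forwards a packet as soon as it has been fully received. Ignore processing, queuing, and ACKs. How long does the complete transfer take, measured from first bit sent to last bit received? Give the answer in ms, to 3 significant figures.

Per-hop transmission t_tx = L/R = 12000/2.01e+06 = 5.97015 ms.
Per-hop propagation t_prop = 36000000/300000000 = 120 ms.
Pipeline fill: first packet needs 4·t_tx to clear all hops; remaining 126 packets each add one t_tx.
Total = (4+127-1)·t_tx + 4·t_prop = 130·5.97015 + 4·120 = 1260 ms.

1260 ms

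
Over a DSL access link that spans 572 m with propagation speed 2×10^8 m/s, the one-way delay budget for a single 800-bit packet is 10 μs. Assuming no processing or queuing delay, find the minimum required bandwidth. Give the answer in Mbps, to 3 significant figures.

Propagation delay = 572 / 200000000 = 2.86 μs.
Transmission budget = 10 − 2.86 = 7.14 μs.
R ≥ L / t_tx = 800 bits / 7.14e-06 s = 112 Mbps.

112 Mbps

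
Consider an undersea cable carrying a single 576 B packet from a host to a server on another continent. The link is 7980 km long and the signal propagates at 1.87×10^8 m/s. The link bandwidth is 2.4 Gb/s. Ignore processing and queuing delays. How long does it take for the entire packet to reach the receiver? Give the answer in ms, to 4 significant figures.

42.68 ms

L = 576 × 8 = 4608 bits.
Transmission delay = L/R = 4608 / 2400000000 = 0.00192 ms.
Propagation delay = d/s = 7980000 m / 187000000 m/s = 42.6738 ms.
Total = 42.68 ms.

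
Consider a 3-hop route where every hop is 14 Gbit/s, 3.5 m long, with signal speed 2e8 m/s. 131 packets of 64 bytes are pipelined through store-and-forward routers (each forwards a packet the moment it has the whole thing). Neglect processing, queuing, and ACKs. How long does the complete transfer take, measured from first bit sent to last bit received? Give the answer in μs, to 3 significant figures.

4.92 μs

Per-hop transmission t_tx = L/R = 512/14000000000 = 0.0365714 μs.
Per-hop propagation t_prop = 3.5/200000000 = 0.0175 μs.
Pipeline fill: first packet needs 3·t_tx to clear all hops; remaining 130 packets each add one t_tx.
Total = (3+131-1)·t_tx + 3·t_prop = 133·0.0365714 + 3·0.0175 = 4.92 μs.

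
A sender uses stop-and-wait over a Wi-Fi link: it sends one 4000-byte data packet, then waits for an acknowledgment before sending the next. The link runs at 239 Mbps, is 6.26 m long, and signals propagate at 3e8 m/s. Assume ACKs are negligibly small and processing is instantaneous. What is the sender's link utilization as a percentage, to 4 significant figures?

t_tx = L/R = 32000/239000000 = 0.000133891 s.
t_prop = 6.26/300000000 = 2.08667e-08 s; RTT = 4.17333e-08 s.
Cycle = t_tx + RTT = 0.000133933 s.
Utilization = t_tx / cycle = 0.000133891/0.000133933 = 99.97 %.

99.97 %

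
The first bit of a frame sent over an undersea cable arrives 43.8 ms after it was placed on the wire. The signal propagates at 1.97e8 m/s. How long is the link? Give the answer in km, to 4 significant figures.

d = s × t_prop = 197000000 × 0.0438 = 8629 km.

8629 km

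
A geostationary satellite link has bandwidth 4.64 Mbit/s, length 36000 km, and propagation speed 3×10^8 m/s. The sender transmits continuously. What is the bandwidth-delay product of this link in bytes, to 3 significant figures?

Propagation delay = 36000000 / 300000000 = 0.12 s.
BDP = R × t_prop = 4640000 × 0.12 = 556800 bits.
In bytes: 556800/8 = 69600 bytes.

69600 bytes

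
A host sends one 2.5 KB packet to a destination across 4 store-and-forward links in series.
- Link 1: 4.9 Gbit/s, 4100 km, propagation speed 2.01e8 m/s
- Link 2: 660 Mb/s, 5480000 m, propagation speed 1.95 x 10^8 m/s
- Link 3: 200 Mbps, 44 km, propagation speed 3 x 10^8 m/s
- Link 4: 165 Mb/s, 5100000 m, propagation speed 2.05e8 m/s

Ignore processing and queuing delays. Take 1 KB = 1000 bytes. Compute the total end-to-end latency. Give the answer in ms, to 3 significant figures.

L = 20000 bits.
Transmission delays (L/R per hop): 0.00408163, 0.030303, 0.1, 0.121212 ms; sum = 0.255597 ms.
Propagation delays (d/s per hop): 20.398, 28.1026, 0.146667, 24.878 ms; sum = 73.5253 ms.
End-to-end = 73.8 ms.

73.8 ms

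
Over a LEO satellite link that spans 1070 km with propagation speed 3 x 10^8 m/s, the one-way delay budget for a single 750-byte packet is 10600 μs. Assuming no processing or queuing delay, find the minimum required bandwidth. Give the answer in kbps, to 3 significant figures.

853 kbps

L = 6000 bits.
Propagation delay = 1070000 / 300000000 = 3566.67 μs.
Transmission budget = 10600 − 3566.67 = 7033.33 μs.
R ≥ L / t_tx = 6000 bits / 0.00703333 s = 853 kbps.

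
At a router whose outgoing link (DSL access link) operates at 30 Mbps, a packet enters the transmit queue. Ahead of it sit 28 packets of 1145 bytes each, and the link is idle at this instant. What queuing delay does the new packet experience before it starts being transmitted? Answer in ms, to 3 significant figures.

8.55 ms

Each queued packet: L/R = 9160/30000000 = 0.305333 ms.
28 queued → 8.54933 ms.
Queuing delay = 8.55 ms.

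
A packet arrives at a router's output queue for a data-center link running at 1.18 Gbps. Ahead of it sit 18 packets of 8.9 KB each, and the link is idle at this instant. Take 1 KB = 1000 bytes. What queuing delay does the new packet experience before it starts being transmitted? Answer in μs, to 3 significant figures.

Each queued packet: L/R = 71200/1180000000 = 60.339 μs.
18 queued → 1086.1 μs.
Queuing delay = 1090 μs.

1090 μs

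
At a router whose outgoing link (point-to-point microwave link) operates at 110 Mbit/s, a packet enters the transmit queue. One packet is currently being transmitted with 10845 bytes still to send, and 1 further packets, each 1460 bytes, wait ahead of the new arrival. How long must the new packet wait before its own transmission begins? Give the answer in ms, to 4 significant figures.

0.8949 ms

Each queued packet: L/R = 11680/110000000 = 0.106182 ms.
1 queued → 0.106182 ms.
Plus remaining 86760 bits of current packet: 0.788727 ms.
Queuing delay = 0.8949 ms.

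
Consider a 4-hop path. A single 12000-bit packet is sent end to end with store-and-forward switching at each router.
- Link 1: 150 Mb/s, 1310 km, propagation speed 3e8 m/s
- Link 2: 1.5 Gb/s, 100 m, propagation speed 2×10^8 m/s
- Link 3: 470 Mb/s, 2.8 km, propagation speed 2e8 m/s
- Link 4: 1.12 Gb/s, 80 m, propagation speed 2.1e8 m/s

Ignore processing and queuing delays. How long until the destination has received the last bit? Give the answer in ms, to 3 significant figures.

Transmission delays (L/R per hop): 0.08, 0.008, 0.0255319, 0.0107143 ms; sum = 0.124246 ms.
Propagation delays (d/s per hop): 4.36667, 0.0005, 0.014, 0.000380952 ms; sum = 4.38155 ms.
End-to-end = 4.51 ms.

4.51 ms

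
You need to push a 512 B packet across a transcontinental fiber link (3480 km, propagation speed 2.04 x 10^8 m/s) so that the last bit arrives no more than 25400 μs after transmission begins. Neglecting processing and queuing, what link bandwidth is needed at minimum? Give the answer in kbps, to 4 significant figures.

L = 4096 bits.
Propagation delay = 3480000 / 204000000 = 17058.8 μs.
Transmission budget = 25400 − 17058.8 = 8341.18 μs.
R ≥ L / t_tx = 4096 bits / 0.00834118 s = 491.1 kbps.

491.1 kbps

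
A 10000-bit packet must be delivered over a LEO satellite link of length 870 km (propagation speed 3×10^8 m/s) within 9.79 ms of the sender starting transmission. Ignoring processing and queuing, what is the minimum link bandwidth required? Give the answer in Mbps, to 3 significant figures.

1.45 Mbps

Propagation delay = 870000 / 300000000 = 2.9 ms.
Transmission budget = 9.79 − 2.9 = 6.89 ms.
R ≥ L / t_tx = 10000 bits / 0.00689 s = 1.45 Mbps.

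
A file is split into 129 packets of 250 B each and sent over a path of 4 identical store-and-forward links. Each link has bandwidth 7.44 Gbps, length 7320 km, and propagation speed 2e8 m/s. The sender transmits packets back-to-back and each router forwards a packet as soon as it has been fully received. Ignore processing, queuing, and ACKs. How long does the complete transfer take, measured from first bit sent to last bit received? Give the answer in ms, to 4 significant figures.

146.4 ms

Per-hop transmission t_tx = L/R = 2000/7440000000 = 0.000268817 ms.
Per-hop propagation t_prop = 7320000/200000000 = 36.6 ms.
Pipeline fill: first packet needs 4·t_tx to clear all hops; remaining 128 packets each add one t_tx.
Total = (4+129-1)·t_tx + 4·t_prop = 132·0.000268817 + 4·36.6 = 146.4 ms.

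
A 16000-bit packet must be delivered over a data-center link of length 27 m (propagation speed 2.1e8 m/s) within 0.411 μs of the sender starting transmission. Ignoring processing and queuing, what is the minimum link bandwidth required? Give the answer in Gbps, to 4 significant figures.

56.65 Gbps

Propagation delay = 27 / 210000000 = 0.128571 μs.
Transmission budget = 0.411 − 0.128571 = 0.282429 μs.
R ≥ L / t_tx = 16000 bits / 2.82429e-07 s = 56.65 Gbps.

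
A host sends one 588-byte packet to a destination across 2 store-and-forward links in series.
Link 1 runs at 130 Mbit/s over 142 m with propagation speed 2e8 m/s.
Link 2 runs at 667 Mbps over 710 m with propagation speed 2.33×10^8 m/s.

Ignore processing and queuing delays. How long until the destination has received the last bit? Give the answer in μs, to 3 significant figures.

47.0 μs

L = 588 × 8 = 4704 bits.
Transmission delays (L/R per hop): 36.1846, 7.05247 μs; sum = 43.2371 μs.
Propagation delays (d/s per hop): 0.71, 3.04721 μs; sum = 3.75721 μs.
End-to-end = 47.0 μs.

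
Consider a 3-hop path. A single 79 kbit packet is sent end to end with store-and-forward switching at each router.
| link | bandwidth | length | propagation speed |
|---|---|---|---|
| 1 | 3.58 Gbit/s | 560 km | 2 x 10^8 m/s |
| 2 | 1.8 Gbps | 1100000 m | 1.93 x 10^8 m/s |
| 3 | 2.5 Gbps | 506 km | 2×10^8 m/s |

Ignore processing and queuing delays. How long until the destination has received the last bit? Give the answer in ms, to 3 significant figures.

11.1 ms

L = 79000 bits.
Transmission delays (L/R per hop): 0.022067, 0.0438889, 0.0316 ms; sum = 0.0975559 ms.
Propagation delays (d/s per hop): 2.8, 5.69948, 2.53 ms; sum = 11.0295 ms.
End-to-end = 11.1 ms.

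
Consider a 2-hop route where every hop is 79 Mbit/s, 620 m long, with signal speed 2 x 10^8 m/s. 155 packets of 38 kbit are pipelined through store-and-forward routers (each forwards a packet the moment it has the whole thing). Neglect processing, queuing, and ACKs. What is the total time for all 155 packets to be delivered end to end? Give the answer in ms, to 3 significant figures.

75.0 ms

Per-hop transmission t_tx = L/R = 38000/79000000 = 0.481013 ms.
Per-hop propagation t_prop = 620/200000000 = 0.0031 ms.
Pipeline fill: first packet needs 2·t_tx to clear all hops; remaining 154 packets each add one t_tx.
Total = (2+155-1)·t_tx + 2·t_prop = 156·0.481013 + 2·0.0031 = 75.0 ms.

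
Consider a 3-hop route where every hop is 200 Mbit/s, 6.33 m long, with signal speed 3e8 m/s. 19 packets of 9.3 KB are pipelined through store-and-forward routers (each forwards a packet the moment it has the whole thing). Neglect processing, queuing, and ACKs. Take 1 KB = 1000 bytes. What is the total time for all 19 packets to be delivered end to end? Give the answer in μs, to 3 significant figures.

7810 μs

Per-hop transmission t_tx = L/R = 74400/200000000 = 372 μs.
Per-hop propagation t_prop = 6.33/300000000 = 0.0211 μs.
Pipeline fill: first packet needs 3·t_tx to clear all hops; remaining 18 packets each add one t_tx.
Total = (3+19-1)·t_tx + 3·t_prop = 21·372 + 3·0.0211 = 7810 μs.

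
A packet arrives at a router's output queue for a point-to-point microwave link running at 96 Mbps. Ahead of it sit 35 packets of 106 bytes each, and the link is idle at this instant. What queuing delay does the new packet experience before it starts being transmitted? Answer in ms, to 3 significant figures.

0.309 ms

Each queued packet: L/R = 848/96000000 = 0.00883333 ms.
35 queued → 0.309167 ms.
Queuing delay = 0.309 ms.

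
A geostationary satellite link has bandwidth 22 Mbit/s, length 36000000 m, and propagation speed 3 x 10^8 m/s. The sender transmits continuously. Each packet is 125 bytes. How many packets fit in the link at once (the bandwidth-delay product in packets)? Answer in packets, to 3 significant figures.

2640 packets

Propagation delay = 36000000 / 300000000 = 0.12 s.
BDP = R × t_prop = 22000000 × 0.12 = 2640000 bits.
In packets of 1000 bits: 2640 packets.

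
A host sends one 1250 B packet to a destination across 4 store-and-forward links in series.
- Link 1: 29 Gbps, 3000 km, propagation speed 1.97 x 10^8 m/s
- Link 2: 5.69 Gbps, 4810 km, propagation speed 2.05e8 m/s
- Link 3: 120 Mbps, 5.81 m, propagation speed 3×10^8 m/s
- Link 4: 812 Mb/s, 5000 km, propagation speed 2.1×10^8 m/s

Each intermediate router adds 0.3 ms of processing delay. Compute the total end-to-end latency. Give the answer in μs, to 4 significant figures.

63500 μs

L = 1250 × 8 = 10000 bits.
Transmission delays (L/R per hop): 0.344828, 1.75747, 83.3333, 12.3153 μs; sum = 97.7509 μs.
Propagation delays (d/s per hop): 15228.4, 23463.4, 0.0193667, 23809.5 μs; sum = 62501.4 μs.
Processing at 3 router(s): 3 × 0.3 ms = 900 μs.
End-to-end = 63500 μs.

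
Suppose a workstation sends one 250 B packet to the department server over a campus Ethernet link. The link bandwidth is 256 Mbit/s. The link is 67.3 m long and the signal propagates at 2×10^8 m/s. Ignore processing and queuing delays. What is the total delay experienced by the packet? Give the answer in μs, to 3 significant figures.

L = 250 × 8 = 2000 bits.
Transmission delay = L/R = 2000 / 256000000 = 7.8125 μs.
Propagation delay = d/s = 67.3 m / 200000000 m/s = 0.3365 μs.
Total = 8.15 μs.

8.15 μs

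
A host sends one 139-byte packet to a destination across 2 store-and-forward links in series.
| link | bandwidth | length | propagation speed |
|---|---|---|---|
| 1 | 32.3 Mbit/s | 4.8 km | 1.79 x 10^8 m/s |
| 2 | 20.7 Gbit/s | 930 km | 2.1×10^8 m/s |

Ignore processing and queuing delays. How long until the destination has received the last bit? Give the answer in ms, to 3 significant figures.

4.49 ms

L = 139 × 8 = 1112 bits.
Transmission delays (L/R per hop): 0.0344272, 5.37198e-05 ms; sum = 0.034481 ms.
Propagation delays (d/s per hop): 0.0268156, 4.42857 ms; sum = 4.45539 ms.
End-to-end = 4.49 ms.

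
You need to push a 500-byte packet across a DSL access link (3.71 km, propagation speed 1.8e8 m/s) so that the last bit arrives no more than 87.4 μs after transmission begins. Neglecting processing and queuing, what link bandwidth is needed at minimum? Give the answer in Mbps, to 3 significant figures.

L = 4000 bits.
Propagation delay = 3710 / 180000000 = 20.6111 μs.
Transmission budget = 87.4 − 20.6111 = 66.7889 μs.
R ≥ L / t_tx = 4000 bits / 6.67889e-05 s = 59.9 Mbps.

59.9 Mbps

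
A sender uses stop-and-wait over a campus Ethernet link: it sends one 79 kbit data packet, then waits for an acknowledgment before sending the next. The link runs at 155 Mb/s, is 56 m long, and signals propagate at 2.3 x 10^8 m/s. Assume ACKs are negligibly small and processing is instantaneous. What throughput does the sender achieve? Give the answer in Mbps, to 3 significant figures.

t_tx = L/R = 79000/155000000 = 0.000509677 s.
t_prop = 56/2.3e+08 = 2.43478e-07 s; RTT = 4.86957e-07 s.
Cycle = t_tx + RTT = 0.000510164 s.
Throughput = L / cycle = 79000 / 0.000510164 = 155 Mbps.

155 Mbps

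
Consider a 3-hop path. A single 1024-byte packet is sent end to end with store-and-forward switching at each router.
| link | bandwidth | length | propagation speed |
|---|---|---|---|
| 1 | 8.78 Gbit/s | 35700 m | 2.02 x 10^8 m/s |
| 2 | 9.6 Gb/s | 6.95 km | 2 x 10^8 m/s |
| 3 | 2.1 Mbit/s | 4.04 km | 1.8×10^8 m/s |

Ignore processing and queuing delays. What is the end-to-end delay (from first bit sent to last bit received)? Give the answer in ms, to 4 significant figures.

L = 1024 × 8 = 8192 bits.
Transmission delays (L/R per hop): 0.00093303, 0.000853333, 3.90095 ms; sum = 3.90274 ms.
Propagation delays (d/s per hop): 0.176733, 0.03475, 0.0224444 ms; sum = 0.233927 ms.
End-to-end = 4.137 ms.

4.137 ms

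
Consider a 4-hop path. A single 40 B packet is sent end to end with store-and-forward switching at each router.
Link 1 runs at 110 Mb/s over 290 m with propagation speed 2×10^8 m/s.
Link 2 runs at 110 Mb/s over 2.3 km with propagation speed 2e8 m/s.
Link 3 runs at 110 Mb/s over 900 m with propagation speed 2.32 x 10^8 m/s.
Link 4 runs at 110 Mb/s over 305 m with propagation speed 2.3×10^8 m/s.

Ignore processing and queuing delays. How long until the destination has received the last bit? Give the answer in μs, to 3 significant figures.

L = 40 × 8 = 320 bits.
Transmission delay per hop = L/R = 320/110000000 = 2.90909 μs; 4 hops → 11.6364 μs.
Propagation delays (d/s per hop): 1.45, 11.5, 3.87931, 1.32609 μs; sum = 18.1554 μs.
End-to-end = 29.8 μs.

29.8 μs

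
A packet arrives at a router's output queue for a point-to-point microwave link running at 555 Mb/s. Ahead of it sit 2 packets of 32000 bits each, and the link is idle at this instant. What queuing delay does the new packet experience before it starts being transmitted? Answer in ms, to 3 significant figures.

0.115 ms

Each queued packet: L/R = 32000/555000000 = 0.0576577 ms.
2 queued → 0.115315 ms.
Queuing delay = 0.115 ms.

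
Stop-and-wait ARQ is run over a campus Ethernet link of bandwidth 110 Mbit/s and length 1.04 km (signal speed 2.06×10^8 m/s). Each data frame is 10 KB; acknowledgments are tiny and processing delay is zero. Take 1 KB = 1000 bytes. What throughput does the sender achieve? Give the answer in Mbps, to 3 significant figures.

108 Mbps

t_tx = L/R = 80000/110000000 = 0.000727273 s.
t_prop = 1040/206000000 = 5.04854e-06 s; RTT = 1.00971e-05 s.
Cycle = t_tx + RTT = 0.00073737 s.
Throughput = L / cycle = 80000 / 0.00073737 = 108 Mbps.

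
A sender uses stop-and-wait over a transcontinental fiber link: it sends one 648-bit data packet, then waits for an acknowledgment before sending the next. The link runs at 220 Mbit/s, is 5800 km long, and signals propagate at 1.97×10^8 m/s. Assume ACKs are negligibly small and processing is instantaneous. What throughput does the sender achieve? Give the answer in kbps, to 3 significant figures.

t_tx = L/R = 648/220000000 = 2.94545e-06 s.
t_prop = 5800000/197000000 = 0.0294416 s; RTT = 0.0588832 s.
Cycle = t_tx + RTT = 0.0588862 s.
Throughput = L / cycle = 648 / 0.0588862 = 11.0 kbps.

11.0 kbps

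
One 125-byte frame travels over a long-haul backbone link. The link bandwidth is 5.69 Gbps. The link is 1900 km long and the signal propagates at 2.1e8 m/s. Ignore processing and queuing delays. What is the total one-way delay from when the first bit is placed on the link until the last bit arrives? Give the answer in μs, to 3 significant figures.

9050 μs

L = 125 × 8 = 1000 bits.
Transmission delay = L/R = 1000 / 5690000000 = 0.175747 μs.
Propagation delay = d/s = 1900000 m / 210000000 m/s = 9047.62 μs.
Total = 9050 μs.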